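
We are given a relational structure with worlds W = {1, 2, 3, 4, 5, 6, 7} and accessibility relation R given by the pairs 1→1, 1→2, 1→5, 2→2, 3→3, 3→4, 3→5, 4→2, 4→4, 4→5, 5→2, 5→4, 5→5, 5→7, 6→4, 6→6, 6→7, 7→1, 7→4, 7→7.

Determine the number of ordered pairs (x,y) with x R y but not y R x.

11

Enumerating: (1,2), (1,5), (3,4), (3,5), (4,2), (5,2), (5,7), (6,4), (6,7), (7,1), (7,4).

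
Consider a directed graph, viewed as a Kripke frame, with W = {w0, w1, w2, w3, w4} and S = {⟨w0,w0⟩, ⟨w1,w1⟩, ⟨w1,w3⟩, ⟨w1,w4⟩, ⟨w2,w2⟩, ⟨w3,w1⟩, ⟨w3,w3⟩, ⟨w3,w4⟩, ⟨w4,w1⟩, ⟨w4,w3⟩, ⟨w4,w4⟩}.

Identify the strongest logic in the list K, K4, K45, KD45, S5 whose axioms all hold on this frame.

Transitive (axiom 4): yes — every two-step S-path is closed by a direct edge.
Euclidean (axiom 5): yes — any two successors of a common world are S-related.
Serial (axiom D): yes — every world has a successor (e.g. w0 S w0).
Reflexive (axiom T): yes — every world is S-related to itself.
So F validates K, K4, K45, KD45, S5. The strongest is S5.

S5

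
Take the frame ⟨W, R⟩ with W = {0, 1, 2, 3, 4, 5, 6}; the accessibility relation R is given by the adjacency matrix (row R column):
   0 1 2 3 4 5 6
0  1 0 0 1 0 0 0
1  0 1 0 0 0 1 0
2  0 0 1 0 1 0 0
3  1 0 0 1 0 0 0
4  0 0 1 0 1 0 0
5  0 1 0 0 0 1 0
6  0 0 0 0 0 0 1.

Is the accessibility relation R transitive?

Yes

Transitive: yes — every two-step R-path is closed by a direct edge.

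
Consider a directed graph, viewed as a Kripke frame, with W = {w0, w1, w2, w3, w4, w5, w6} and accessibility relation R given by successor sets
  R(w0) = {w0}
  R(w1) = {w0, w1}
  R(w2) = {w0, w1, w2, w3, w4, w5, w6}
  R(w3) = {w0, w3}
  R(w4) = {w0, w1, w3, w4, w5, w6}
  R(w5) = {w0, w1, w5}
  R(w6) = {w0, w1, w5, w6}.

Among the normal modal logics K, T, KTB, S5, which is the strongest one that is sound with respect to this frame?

T

Reflexive (axiom T): yes — every world is R-related to itself.
Symmetric (axiom B): no — w1 R w0 but not w0 R w1.
Euclidean (axiom 5): no — w2 R w0 and w2 R w1, but not w0 R w1.
So F validates K, T; KTB would additionally require R to be symmetric. The strongest is T.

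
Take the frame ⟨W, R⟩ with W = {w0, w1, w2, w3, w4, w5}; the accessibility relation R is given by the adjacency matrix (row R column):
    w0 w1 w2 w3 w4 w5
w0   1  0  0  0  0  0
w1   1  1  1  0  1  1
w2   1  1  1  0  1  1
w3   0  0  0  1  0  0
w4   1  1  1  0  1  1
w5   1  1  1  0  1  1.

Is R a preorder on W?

Reflexive: yes — every world is R-related to itself.
Transitive: yes — every two-step R-path is closed by a direct edge.
So R is a preorder.

Yes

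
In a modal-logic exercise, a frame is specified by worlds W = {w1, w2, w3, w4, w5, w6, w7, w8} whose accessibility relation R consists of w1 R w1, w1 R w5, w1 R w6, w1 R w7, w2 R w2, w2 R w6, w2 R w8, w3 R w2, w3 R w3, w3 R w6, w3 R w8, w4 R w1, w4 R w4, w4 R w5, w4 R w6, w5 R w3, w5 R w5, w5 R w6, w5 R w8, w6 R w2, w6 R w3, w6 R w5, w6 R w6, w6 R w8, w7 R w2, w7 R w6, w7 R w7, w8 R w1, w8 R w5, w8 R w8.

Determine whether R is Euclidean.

No

Euclidean: no — w1 R w5 and w1 R w7, but not w5 R w7.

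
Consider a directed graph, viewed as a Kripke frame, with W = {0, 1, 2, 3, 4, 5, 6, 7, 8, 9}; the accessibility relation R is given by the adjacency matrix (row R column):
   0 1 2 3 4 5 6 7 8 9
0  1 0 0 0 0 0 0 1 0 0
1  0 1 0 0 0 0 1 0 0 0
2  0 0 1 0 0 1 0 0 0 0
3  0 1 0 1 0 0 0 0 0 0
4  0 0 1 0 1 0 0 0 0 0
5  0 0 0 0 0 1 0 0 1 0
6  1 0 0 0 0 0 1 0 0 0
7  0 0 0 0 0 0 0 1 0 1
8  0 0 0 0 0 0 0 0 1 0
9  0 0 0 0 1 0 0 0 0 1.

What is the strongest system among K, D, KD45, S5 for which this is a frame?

D

Serial (axiom D): yes — every world has a successor (e.g. 0 R 0).
Euclidean (axiom 5): no — 0 R 7 and 0 R 0, but not 7 R 0.
Transitive (axiom 4): no — 0 R 7 and 7 R 9, but not 0 R 9.
Reflexive (axiom T): yes — every world is R-related to itself.
So F validates K, D; KD45 would additionally require R to be Euclidean and transitive. The strongest is D.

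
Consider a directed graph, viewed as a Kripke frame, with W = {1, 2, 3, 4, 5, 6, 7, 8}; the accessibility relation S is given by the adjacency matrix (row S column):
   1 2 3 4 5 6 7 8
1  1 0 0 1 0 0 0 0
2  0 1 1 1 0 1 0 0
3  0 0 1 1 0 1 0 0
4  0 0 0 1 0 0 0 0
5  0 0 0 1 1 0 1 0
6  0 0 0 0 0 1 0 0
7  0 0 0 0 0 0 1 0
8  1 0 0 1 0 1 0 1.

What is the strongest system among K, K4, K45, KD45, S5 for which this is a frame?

Transitive (axiom 4): yes — every two-step S-path is closed by a direct edge.
Euclidean (axiom 5): no — 2 S 4 and 2 S 3, but not 4 S 3.
Serial (axiom D): yes — every world has a successor (e.g. 1 S 1).
Reflexive (axiom T): yes — every world is S-related to itself.
So F validates K, K4; K45 would additionally require S to be Euclidean. The strongest is K4.

K4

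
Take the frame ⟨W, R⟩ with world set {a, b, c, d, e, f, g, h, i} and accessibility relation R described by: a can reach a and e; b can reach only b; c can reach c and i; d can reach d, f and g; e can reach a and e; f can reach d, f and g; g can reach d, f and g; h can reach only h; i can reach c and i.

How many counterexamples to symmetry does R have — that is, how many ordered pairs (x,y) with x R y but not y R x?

0

R is symmetric; there are no such tuples.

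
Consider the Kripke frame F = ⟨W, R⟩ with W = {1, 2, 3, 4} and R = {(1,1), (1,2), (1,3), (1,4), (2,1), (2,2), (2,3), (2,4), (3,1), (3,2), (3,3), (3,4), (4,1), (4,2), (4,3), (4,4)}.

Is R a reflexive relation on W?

Yes

Reflexive: yes — every world is R-related to itself.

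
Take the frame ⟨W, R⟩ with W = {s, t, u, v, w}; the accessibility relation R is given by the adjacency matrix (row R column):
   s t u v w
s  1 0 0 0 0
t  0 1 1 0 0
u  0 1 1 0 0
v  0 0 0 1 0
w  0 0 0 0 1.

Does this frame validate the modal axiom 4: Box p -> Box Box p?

By correspondence theory, 4 is valid on a frame iff R is transitive.
Transitive: yes — every two-step R-path is closed by a direct edge.

Yes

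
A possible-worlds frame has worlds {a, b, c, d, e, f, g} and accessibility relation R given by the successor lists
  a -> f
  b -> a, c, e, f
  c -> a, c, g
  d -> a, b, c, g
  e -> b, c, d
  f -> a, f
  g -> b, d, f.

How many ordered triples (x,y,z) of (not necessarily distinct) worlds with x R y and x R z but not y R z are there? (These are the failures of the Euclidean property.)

38

Enumerating: (b,a,a), (b,a,c), (b,a,e), (b,c,e), (b,c,f), (b,e,a), (b,e,e), (b,e,f), (b,f,c), (b,f,e), (c,a,a), (c,a,c), … and 26 more.
Total: 38.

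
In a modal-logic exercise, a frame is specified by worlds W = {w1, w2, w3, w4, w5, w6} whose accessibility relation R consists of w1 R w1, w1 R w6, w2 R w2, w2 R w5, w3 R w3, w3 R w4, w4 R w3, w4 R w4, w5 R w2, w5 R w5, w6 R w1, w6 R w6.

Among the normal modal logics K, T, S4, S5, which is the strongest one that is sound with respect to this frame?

S5

Reflexive (axiom T): yes — every world is R-related to itself.
Transitive (axiom 4): yes — every two-step R-path is closed by a direct edge.
Euclidean (axiom 5): yes — any two successors of a common world are R-related.
So F validates K, T, S4, S5. The strongest is S5.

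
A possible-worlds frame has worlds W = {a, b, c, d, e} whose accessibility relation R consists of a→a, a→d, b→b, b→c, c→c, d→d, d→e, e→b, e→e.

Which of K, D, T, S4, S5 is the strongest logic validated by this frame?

Serial (axiom D): yes — every world has a successor (e.g. a R a).
Reflexive (axiom T): yes — every world is R-related to itself.
Transitive (axiom 4): no — a R d and d R e, but not a R e.
Euclidean (axiom 5): no — a R d and a R a, but not d R a.
So F validates K, D, T; S4 would additionally require R to be transitive. The strongest is T.

T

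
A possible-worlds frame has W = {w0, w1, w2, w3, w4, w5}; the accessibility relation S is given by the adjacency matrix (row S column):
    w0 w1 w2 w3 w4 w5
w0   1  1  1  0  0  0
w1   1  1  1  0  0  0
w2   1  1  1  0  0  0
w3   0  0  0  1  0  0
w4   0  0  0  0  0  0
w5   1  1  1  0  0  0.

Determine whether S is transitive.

Yes

Transitive: yes — every two-step S-path is closed by a direct edge.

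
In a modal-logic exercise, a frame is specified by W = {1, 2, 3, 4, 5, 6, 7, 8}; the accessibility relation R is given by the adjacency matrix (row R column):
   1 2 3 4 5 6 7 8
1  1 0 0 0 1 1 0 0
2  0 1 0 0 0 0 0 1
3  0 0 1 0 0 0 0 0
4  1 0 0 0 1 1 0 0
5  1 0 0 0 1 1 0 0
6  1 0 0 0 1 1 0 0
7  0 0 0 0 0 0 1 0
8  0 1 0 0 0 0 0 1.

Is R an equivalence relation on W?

No

Reflexive: no — 4 is not related to itself.
Symmetric: no — 4 R 1 but not 1 R 4.
Transitive: yes — every two-step R-path is closed by a direct edge.
So R is not an equivalence relation.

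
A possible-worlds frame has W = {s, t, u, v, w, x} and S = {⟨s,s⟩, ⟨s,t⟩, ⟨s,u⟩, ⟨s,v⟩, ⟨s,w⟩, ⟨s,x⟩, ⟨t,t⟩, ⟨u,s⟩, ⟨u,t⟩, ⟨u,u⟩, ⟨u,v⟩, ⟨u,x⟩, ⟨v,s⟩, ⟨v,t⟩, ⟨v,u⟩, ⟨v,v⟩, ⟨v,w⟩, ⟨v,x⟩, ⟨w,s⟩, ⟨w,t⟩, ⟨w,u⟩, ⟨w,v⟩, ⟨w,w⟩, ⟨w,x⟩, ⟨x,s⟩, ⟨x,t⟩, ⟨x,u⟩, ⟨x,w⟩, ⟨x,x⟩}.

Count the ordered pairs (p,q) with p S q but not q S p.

7

Enumerating: (s,t), (u,t), (v,t), (v,x), (w,t), (w,u), (x,t).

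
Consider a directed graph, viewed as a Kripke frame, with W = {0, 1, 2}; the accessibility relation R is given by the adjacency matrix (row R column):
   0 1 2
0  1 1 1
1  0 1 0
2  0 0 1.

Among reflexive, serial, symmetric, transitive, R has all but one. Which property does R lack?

symmetric

Reflexive: yes — every world is R-related to itself.
Serial: yes — every world has a successor (e.g. 0 R 0).
Symmetric: no — 0 R 1 but not 1 R 0.
Transitive: yes — every two-step R-path is closed by a direct edge.
Only symmetric fails.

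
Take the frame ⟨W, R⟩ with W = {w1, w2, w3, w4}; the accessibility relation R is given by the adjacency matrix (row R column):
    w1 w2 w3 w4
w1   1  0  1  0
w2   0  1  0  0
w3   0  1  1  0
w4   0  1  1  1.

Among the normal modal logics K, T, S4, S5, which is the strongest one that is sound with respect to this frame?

Reflexive (axiom T): yes — every world is R-related to itself.
Transitive (axiom 4): no — w1 R w3 and w3 R w2, but not w1 R w2.
Euclidean (axiom 5): no — w4 R w2 and w4 R w3, but not w2 R w3.
So F validates K, T; S4 would additionally require R to be transitive. The strongest is T.

T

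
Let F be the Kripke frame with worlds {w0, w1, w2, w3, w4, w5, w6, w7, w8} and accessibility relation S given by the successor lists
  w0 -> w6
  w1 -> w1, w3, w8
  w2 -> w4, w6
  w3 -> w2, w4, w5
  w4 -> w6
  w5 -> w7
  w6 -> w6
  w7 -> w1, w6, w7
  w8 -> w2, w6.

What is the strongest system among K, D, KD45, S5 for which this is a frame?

D

Serial (axiom D): yes — every world has a successor (e.g. w0 S w6).
Euclidean (axiom 5): no — w1 S w3 and w1 S w8, but not w3 S w8.
Transitive (axiom 4): no — w1 S w3 and w3 S w2, but not w1 S w2.
Reflexive (axiom T): no — w0 is not related to itself.
So F validates K, D; KD45 would additionally require S to be Euclidean and transitive. The strongest is D.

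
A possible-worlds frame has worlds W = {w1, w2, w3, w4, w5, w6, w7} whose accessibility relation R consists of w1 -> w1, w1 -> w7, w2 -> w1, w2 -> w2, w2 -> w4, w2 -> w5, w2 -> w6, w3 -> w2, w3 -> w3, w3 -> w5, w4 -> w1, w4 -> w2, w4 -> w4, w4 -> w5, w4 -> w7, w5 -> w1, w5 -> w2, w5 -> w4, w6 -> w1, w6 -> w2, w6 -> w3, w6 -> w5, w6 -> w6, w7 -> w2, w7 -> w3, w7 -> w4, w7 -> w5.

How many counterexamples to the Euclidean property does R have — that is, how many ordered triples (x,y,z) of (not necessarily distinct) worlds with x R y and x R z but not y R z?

Enumerating: (w1,w7,w1), (w1,w7,w7), (w2,w1,w2), (w2,w1,w4), (w2,w1,w5), (w2,w1,w6), (w2,w4,w6), (w2,w5,w5), (w2,w5,w6), (w2,w6,w4), (w3,w2,w3), (w3,w5,w3), … and 26 more.
Total: 38.

38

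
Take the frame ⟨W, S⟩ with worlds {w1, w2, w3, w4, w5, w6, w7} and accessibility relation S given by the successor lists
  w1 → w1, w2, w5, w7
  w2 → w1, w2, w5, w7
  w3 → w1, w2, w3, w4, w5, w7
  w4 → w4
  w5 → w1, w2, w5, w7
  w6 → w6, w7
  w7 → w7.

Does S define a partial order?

No

Reflexive: yes — every world is S-related to itself.
Transitive: yes — every two-step S-path is closed by a direct edge.
Antisymmetric: no — w1 S w2 and w2 S w1 with w1 ≠ w2.
So S is not a partial order.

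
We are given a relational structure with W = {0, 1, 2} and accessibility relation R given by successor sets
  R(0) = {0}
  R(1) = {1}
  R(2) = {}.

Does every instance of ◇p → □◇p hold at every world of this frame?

The schema 5 characterises exactly the Euclidean frames.
Euclidean: yes — any two successors of a common world are R-related.

Yes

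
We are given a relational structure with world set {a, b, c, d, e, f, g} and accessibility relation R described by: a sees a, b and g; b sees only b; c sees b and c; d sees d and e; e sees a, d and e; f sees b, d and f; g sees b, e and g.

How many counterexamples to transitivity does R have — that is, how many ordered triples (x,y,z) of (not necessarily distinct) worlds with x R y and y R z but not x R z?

Enumerating: (a,g,e), (d,e,a), (e,a,b), (e,a,g), (f,d,e), (g,e,a), (g,e,d).

7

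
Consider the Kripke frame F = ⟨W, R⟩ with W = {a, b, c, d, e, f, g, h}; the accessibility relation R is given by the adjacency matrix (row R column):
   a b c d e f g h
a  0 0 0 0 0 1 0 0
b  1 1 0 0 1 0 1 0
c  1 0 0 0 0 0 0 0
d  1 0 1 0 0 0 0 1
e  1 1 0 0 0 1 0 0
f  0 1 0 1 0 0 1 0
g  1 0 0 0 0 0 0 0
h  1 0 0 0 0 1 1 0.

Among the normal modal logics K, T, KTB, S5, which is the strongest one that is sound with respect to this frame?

Reflexive (axiom T): no — a is not related to itself.
Symmetric (axiom B): no — a R f but not f R a.
Euclidean (axiom 5): no — b R a and b R e, but not a R e.
So F validates K; T would additionally require R to be reflexive. The strongest is K.

K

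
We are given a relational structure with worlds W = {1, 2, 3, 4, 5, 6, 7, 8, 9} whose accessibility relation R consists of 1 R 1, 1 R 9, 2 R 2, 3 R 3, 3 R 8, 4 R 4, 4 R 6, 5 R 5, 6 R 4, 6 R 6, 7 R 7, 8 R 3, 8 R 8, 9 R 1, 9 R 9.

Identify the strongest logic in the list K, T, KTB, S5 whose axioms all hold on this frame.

Reflexive (axiom T): yes — every world is R-related to itself.
Symmetric (axiom B): yes — every pair in R has its reverse in R.
Euclidean (axiom 5): yes — any two successors of a common world are R-related.
So F validates K, T, KTB, S5. The strongest is S5.

S5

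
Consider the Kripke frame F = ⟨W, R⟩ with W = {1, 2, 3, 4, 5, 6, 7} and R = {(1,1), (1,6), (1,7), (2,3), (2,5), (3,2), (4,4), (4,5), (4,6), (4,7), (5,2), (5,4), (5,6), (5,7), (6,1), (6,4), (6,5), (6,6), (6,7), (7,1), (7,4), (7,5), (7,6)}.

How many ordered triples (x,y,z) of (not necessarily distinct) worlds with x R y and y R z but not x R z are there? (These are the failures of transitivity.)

Enumerating: (1,6,4), (1,6,5), (1,7,4), (1,7,5), (2,3,2), (2,5,2), (2,5,4), (2,5,6), (2,5,7), (3,2,3), (3,2,5), (4,5,2), … and 15 more.
Total: 27.

27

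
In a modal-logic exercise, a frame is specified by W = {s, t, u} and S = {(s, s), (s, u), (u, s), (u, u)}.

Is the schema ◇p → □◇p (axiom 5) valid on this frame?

Yes

By correspondence theory, 5 is valid on a frame iff S is Euclidean.
Euclidean: yes — any two successors of a common world are S-related.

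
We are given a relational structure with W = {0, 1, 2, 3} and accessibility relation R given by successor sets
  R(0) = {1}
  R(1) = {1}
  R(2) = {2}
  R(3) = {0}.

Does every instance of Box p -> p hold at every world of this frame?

Axiom T corresponds to the accessibility relation being reflexive.
Reflexive: no — 0 is not related to itself.

No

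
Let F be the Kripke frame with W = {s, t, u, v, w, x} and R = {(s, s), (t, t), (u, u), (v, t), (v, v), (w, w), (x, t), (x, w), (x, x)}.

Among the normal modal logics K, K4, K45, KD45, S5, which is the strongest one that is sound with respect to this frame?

K4

Transitive (axiom 4): yes — every two-step R-path is closed by a direct edge.
Euclidean (axiom 5): no — x R t and x R w, but not t R w.
Serial (axiom D): yes — every world has a successor (e.g. s R s).
Reflexive (axiom T): yes — every world is R-related to itself.
So F validates K, K4; K45 would additionally require R to be Euclidean. The strongest is K4.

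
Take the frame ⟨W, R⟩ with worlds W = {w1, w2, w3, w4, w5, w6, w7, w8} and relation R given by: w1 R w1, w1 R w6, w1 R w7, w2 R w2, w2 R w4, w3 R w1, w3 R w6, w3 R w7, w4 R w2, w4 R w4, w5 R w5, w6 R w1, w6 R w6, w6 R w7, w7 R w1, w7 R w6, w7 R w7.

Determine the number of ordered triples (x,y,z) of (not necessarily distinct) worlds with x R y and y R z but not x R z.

0

R is transitive; there are no such tuples.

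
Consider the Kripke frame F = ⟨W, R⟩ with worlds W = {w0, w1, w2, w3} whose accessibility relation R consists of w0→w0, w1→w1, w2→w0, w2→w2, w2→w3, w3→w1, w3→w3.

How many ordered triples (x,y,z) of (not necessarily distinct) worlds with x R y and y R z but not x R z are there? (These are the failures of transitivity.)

Enumerating: (w2,w3,w1).

1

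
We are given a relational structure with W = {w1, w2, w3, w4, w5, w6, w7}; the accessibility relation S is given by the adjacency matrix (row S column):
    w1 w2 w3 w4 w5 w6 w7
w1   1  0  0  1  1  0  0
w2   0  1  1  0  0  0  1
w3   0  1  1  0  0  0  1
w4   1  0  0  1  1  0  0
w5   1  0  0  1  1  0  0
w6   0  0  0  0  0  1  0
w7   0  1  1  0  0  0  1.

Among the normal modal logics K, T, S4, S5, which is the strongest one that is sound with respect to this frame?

Reflexive (axiom T): yes — every world is S-related to itself.
Transitive (axiom 4): yes — every two-step S-path is closed by a direct edge.
Euclidean (axiom 5): yes — any two successors of a common world are S-related.
So F validates K, T, S4, S5. The strongest is S5.

S5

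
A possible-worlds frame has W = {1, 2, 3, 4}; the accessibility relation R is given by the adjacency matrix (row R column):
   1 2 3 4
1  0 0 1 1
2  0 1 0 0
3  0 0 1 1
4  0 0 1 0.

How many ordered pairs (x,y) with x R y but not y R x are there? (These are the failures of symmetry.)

2

Enumerating: (1,3), (1,4).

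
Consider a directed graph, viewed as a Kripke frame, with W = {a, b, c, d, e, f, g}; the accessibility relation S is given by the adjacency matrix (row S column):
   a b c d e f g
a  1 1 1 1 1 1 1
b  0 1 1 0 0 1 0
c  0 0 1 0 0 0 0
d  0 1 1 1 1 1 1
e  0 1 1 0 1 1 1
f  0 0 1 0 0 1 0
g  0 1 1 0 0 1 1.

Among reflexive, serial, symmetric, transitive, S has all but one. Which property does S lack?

Reflexive: yes — every world is S-related to itself.
Serial: yes — every world has a successor (e.g. a S a).
Symmetric: no — a S b but not b S a.
Transitive: yes — every two-step S-path is closed by a direct edge.
Only symmetric fails.

symmetric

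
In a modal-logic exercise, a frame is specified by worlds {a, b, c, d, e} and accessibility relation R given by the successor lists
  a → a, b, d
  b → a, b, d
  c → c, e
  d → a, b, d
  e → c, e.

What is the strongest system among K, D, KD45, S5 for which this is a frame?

S5

Serial (axiom D): yes — every world has a successor (e.g. a R a).
Euclidean (axiom 5): yes — any two successors of a common world are R-related.
Transitive (axiom 4): yes — every two-step R-path is closed by a direct edge.
Reflexive (axiom T): yes — every world is R-related to itself.
So F validates K, D, KD45, S5. The strongest is S5.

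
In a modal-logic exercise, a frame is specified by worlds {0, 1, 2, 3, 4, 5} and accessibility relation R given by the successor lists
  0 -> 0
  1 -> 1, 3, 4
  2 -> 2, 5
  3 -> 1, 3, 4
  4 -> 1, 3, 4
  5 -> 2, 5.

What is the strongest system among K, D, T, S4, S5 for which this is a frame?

Serial (axiom D): yes — every world has a successor (e.g. 0 R 0).
Reflexive (axiom T): yes — every world is R-related to itself.
Transitive (axiom 4): yes — every two-step R-path is closed by a direct edge.
Euclidean (axiom 5): yes — any two successors of a common world are R-related.
So F validates K, D, T, S4, S5. The strongest is S5.

S5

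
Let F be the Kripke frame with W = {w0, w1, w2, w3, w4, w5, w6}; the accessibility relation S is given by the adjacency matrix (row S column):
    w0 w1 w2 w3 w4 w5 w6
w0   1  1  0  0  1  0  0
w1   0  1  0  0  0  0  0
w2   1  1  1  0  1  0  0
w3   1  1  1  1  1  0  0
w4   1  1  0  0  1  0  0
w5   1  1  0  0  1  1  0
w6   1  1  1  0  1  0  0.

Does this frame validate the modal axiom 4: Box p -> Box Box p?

Yes

By correspondence theory, 4 is valid on a frame iff S is transitive.
Transitive: yes — every two-step S-path is closed by a direct edge.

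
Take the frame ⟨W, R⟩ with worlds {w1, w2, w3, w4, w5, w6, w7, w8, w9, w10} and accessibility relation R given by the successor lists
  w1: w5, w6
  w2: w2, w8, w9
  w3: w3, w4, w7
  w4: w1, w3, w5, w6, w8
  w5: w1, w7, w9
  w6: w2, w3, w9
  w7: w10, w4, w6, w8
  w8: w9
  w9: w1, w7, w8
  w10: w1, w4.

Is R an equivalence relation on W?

Reflexive: no — w1 is not related to itself.
Symmetric: no — w1 R w6 but not w6 R w1.
Transitive: no — w1 R w5 and w5 R w7, but not w1 R w7.
So R is not an equivalence relation.

No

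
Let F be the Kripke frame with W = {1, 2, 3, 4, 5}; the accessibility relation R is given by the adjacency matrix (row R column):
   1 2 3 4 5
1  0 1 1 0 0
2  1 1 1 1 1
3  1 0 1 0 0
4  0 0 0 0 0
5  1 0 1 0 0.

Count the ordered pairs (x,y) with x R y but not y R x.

5

Enumerating: (2,3), (2,4), (2,5), (5,1), (5,3).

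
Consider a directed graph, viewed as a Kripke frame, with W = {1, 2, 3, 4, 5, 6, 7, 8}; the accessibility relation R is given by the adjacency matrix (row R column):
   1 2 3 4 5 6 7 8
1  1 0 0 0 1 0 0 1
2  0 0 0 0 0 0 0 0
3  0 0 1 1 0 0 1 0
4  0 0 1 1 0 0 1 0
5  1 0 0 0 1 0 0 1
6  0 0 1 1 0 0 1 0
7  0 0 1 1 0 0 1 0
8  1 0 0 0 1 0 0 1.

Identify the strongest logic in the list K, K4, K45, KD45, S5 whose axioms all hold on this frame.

Transitive (axiom 4): yes — every two-step R-path is closed by a direct edge.
Euclidean (axiom 5): yes — any two successors of a common world are R-related.
Serial (axiom D): no — 2 has no R-successor.
Reflexive (axiom T): no — 2 is not related to itself.
So F validates K, K4, K45; KD45 would additionally require R to be serial. The strongest is K45.

K45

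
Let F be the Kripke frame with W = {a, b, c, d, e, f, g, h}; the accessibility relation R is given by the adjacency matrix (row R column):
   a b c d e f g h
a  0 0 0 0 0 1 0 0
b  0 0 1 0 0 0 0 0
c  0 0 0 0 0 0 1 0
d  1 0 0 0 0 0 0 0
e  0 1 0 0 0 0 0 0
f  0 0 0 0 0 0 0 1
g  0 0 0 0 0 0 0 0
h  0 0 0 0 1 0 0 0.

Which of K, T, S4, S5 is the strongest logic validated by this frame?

K

Reflexive (axiom T): no — a is not related to itself.
Transitive (axiom 4): no — a R f and f R h, but not a R h.
Euclidean (axiom 5): no — a R f and a R f, but not f R f.
So F validates K; T would additionally require R to be reflexive. The strongest is K.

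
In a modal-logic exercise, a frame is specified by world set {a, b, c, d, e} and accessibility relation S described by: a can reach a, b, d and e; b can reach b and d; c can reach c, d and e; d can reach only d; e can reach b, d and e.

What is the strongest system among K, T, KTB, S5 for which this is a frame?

Reflexive (axiom T): yes — every world is S-related to itself.
Symmetric (axiom B): no — a S b but not b S a.
Euclidean (axiom 5): no — a S b and a S e, but not b S e.
So F validates K, T; KTB would additionally require S to be symmetric. The strongest is T.

T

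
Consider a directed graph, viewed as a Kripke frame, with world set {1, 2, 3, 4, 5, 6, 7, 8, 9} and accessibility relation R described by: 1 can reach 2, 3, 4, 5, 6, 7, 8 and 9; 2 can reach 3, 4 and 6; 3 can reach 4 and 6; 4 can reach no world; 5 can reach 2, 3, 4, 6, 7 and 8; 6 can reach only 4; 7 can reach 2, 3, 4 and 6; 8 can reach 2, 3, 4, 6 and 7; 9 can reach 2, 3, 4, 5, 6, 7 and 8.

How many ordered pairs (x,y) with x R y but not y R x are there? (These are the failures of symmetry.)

Enumerating: (1,2), (1,3), (1,4), (1,5), (1,6), (1,7), (1,8), (1,9), (2,3), (2,4), (2,6), (3,4), … and 24 more.
Total: 36.

36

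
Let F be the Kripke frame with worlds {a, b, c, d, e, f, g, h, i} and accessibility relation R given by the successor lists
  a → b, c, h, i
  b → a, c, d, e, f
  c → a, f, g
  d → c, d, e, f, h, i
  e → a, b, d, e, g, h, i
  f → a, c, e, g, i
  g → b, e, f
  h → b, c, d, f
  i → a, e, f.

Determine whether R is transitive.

Transitive: no — a R b and b R d, but not a R d.

No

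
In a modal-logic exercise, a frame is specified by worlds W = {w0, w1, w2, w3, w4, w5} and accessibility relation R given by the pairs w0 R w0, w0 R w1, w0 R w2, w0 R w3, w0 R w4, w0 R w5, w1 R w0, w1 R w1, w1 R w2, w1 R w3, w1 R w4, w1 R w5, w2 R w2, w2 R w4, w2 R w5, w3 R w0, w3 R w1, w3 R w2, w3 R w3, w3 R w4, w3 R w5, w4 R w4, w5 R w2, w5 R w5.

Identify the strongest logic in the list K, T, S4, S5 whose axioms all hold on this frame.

Reflexive (axiom T): yes — every world is R-related to itself.
Transitive (axiom 4): no — w5 R w2 and w2 R w4, but not w5 R w4.
Euclidean (axiom 5): no — w0 R w2 and w0 R w1, but not w2 R w1.
So F validates K, T; S4 would additionally require R to be transitive. The strongest is T.

T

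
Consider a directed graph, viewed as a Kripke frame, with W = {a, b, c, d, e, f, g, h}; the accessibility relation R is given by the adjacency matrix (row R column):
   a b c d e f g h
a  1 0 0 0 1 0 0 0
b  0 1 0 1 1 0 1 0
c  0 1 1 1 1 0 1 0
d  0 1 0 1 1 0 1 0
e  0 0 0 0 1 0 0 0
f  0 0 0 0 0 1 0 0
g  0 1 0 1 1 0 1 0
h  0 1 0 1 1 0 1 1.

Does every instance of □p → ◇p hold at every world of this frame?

Axiom D corresponds to the accessibility relation being serial.
Serial: yes — every world has a successor (e.g. a R a).

Yes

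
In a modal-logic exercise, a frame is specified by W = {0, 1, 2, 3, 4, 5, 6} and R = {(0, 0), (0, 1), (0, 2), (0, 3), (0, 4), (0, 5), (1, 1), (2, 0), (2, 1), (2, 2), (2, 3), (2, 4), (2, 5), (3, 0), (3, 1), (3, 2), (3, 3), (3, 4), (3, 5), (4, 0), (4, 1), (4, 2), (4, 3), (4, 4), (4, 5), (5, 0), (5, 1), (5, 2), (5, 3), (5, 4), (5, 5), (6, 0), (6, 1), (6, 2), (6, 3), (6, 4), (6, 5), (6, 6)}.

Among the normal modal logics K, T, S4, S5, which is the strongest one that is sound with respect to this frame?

Reflexive (axiom T): yes — every world is R-related to itself.
Transitive (axiom 4): yes — every two-step R-path is closed by a direct edge.
Euclidean (axiom 5): no — 0 R 1 and 0 R 2, but not 1 R 2.
So F validates K, T, S4; S5 would additionally require R to be Euclidean. The strongest is S4.

S4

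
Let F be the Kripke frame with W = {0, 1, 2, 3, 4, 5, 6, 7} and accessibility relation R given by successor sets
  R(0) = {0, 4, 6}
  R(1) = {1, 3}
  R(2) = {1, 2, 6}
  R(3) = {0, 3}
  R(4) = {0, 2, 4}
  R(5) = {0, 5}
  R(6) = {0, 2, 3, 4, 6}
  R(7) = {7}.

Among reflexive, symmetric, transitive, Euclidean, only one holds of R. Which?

reflexive

Reflexive: yes — every world is R-related to itself.
Symmetric: no — 1 R 3 but not 3 R 1.
Transitive: no — 0 R 4 and 4 R 2, but not 0 R 2.
Euclidean: no — 0 R 4 and 0 R 6, but not 4 R 6.
Only reflexive holds.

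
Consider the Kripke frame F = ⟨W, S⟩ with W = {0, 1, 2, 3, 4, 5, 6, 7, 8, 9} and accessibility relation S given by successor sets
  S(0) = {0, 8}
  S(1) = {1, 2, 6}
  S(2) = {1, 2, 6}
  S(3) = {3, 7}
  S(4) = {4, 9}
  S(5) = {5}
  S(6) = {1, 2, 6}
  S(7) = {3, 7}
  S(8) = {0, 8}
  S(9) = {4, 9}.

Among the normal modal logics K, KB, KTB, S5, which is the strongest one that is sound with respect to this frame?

S5

Symmetric (axiom B): yes — every pair in S has its reverse in S.
Reflexive (axiom T): yes — every world is S-related to itself.
Euclidean (axiom 5): yes — any two successors of a common world are S-related.
So F validates K, KB, KTB, S5. The strongest is S5.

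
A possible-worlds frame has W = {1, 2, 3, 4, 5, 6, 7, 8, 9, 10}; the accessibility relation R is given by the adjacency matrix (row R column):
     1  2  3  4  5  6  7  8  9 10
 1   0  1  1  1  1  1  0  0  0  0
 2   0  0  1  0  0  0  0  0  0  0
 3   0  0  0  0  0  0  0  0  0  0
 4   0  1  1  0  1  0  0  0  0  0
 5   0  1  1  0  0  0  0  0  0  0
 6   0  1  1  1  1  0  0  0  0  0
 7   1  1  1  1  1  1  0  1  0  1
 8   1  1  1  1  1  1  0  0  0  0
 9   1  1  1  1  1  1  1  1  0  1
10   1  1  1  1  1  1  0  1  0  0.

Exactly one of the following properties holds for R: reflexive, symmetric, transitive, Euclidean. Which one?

Reflexive: no — 1 is not related to itself.
Symmetric: no — 1 R 2 but not 2 R 1.
Transitive: yes — every two-step R-path is closed by a direct edge.
Euclidean: no — 1 R 2 and 1 R 4, but not 2 R 4.
Only transitive holds.

transitive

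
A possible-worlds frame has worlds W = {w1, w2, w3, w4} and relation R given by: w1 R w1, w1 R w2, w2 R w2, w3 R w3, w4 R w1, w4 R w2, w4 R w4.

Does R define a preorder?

Yes

Reflexive: yes — every world is R-related to itself.
Transitive: yes — every two-step R-path is closed by a direct edge.
So R is a preorder.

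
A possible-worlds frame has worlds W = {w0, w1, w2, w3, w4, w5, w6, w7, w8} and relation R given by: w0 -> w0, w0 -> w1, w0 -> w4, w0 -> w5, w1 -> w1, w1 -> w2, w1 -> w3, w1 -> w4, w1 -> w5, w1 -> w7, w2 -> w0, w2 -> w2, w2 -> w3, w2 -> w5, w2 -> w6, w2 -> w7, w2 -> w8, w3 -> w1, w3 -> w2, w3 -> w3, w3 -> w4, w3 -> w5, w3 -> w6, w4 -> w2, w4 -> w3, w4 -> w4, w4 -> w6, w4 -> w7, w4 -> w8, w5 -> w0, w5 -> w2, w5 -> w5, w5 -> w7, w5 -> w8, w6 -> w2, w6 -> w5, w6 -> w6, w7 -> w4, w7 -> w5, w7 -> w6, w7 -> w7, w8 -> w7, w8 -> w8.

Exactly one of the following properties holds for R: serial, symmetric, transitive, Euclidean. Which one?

Serial: yes — every world has a successor (e.g. w0 R w0).
Symmetric: no — w0 R w1 but not w1 R w0.
Transitive: no — w0 R w1 and w1 R w2, but not w0 R w2.
Euclidean: no — w0 R w4 and w0 R w1, but not w4 R w1.
Only serial holds.

serial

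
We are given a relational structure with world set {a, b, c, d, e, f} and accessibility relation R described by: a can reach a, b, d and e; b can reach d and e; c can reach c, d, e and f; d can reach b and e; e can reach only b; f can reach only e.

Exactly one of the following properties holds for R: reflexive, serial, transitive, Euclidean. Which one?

serial

Reflexive: no — b is not related to itself.
Serial: yes — every world has a successor (e.g. a R a).
Transitive: no — c R d and d R b, but not c R b.
Euclidean: no — a R e and a R d, but not e R d.
Only serial holds.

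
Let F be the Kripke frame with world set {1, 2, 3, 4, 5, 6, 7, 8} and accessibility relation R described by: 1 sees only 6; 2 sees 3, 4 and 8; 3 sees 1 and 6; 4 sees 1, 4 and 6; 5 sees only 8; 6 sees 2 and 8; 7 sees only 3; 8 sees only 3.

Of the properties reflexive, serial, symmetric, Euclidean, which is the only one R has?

serial

Reflexive: no — 1 is not related to itself.
Serial: yes — every world has a successor (e.g. 1 R 6).
Symmetric: no — 1 R 6 but not 6 R 1.
Euclidean: no — 2 R 3 and 2 R 4, but not 3 R 4.
Only serial holds.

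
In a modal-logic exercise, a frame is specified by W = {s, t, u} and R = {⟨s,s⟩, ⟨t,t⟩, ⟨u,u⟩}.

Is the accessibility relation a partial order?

Yes

Reflexive: yes — every world is R-related to itself.
Transitive: yes — every two-step R-path is closed by a direct edge.
Antisymmetric: yes — no distinct pair is related both ways.
So R is a partial order.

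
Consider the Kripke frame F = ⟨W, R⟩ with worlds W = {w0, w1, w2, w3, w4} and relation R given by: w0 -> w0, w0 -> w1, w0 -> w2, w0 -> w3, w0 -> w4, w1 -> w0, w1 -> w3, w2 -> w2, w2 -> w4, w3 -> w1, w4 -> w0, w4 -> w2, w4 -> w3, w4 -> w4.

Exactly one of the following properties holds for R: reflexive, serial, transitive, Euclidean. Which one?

Reflexive: no — w1 is not related to itself.
Serial: yes — every world has a successor (e.g. w0 R w0).
Transitive: no — w1 R w0 and w0 R w2, but not w1 R w2.
Euclidean: no — w0 R w1 and w0 R w2, but not w1 R w2.
Only serial holds.

serial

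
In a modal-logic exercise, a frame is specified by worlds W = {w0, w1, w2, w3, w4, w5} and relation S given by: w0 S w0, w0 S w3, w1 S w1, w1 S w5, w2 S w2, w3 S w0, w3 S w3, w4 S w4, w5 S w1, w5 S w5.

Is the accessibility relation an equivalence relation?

Reflexive: yes — every world is S-related to itself.
Symmetric: yes — every pair in S has its reverse in S.
Transitive: yes — every two-step S-path is closed by a direct edge.
So S is an equivalence relation.

Yes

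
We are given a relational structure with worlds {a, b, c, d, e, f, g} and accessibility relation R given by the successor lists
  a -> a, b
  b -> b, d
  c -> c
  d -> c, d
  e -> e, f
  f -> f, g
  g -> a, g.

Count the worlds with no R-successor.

0

R is serial; there are no such worlds.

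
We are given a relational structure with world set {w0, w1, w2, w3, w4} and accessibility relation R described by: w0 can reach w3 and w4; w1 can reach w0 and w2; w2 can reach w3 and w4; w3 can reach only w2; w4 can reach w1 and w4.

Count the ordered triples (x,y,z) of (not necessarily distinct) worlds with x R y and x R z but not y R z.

13

Enumerating: (w0,w3,w3), (w0,w3,w4), (w0,w4,w3), (w1,w0,w0), (w1,w0,w2), (w1,w2,w0), (w1,w2,w2), (w2,w3,w3), (w2,w3,w4), (w2,w4,w3), (w3,w2,w2), (w4,w1,w1), (w4,w1,w4).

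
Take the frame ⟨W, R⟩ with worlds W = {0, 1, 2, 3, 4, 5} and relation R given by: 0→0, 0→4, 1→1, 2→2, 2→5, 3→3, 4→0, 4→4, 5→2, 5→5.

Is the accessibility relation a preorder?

Reflexive: yes — every world is R-related to itself.
Transitive: yes — every two-step R-path is closed by a direct edge.
So R is a preorder.

Yes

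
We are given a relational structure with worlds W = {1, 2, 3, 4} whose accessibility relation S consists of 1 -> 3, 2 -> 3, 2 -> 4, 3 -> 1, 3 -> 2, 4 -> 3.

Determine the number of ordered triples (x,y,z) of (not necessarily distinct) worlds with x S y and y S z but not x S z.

Enumerating: (1,3,1), (1,3,2), (2,3,1), (2,3,2), (3,1,3), (3,2,3), (3,2,4), (4,3,1), (4,3,2).

9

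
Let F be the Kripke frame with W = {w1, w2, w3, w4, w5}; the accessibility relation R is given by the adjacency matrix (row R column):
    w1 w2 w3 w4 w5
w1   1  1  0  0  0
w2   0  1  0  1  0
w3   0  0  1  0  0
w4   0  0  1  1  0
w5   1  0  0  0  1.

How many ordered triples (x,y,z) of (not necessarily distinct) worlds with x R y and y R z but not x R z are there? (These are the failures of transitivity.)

3

Enumerating: (w1,w2,w4), (w2,w4,w3), (w5,w1,w2).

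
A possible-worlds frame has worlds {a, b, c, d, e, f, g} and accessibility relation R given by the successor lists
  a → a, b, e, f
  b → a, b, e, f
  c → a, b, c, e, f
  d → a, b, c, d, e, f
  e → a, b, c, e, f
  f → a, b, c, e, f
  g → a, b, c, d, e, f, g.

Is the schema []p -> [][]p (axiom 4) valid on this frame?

By correspondence theory, 4 is valid on a frame iff R is transitive.
Transitive: no — a R e and e R c, but not a R c.

No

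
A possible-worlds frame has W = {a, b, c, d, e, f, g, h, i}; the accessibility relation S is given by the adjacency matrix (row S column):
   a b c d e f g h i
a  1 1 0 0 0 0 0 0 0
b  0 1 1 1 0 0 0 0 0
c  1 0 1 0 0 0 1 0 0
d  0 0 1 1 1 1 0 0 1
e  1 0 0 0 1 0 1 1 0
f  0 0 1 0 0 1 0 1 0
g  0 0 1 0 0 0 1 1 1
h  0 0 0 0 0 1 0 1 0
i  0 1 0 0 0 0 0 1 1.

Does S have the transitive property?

Transitive: no — a S b and b S c, but not a S c.

No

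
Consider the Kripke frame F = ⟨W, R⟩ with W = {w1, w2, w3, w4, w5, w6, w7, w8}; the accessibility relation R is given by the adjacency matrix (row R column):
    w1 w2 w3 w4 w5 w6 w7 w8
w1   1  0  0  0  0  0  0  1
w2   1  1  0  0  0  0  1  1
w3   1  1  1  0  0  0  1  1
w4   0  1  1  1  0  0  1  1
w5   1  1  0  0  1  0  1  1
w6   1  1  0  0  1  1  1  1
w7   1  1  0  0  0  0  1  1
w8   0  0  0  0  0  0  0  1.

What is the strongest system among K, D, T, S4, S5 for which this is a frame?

Serial (axiom D): yes — every world has a successor (e.g. w1 R w1).
Reflexive (axiom T): yes — every world is R-related to itself.
Transitive (axiom 4): no — w4 R w2 and w2 R w1, but not w4 R w1.
Euclidean (axiom 5): no — w2 R w1 and w2 R w7, but not w1 R w7.
So F validates K, D, T; S4 would additionally require R to be transitive. The strongest is T.

T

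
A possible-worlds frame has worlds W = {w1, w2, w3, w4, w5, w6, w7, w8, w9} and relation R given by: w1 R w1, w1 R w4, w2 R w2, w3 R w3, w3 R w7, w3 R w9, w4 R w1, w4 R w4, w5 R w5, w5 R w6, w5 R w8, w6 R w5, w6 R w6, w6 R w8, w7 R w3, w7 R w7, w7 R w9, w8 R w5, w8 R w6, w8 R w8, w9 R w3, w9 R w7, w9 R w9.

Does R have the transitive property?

Yes

Transitive: yes — every two-step R-path is closed by a direct edge.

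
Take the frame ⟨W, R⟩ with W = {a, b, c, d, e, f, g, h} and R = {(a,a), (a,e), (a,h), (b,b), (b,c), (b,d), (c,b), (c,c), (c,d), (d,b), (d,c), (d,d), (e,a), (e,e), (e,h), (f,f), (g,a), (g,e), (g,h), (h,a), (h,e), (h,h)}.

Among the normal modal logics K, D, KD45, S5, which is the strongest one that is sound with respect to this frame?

KD45

Serial (axiom D): yes — every world has a successor (e.g. a R a).
Euclidean (axiom 5): yes — any two successors of a common world are R-related.
Transitive (axiom 4): yes — every two-step R-path is closed by a direct edge.
Reflexive (axiom T): no — g is not related to itself.
So F validates K, D, KD45; S5 would additionally require R to be reflexive. The strongest is KD45.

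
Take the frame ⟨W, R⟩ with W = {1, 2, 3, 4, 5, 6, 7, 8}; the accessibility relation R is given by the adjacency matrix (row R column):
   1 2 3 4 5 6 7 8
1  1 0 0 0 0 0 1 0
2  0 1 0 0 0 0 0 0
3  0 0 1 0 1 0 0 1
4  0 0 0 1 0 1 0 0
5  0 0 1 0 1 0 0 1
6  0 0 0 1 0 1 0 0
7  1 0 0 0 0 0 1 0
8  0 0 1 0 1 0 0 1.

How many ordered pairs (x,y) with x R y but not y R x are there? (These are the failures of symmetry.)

R is symmetric; there are no such tuples.

0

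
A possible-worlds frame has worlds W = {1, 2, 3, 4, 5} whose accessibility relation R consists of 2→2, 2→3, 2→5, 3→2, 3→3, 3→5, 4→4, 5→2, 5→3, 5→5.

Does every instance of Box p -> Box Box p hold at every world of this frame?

Yes

By correspondence theory, 4 is valid on a frame iff R is transitive.
Transitive: yes — every two-step R-path is closed by a direct edge.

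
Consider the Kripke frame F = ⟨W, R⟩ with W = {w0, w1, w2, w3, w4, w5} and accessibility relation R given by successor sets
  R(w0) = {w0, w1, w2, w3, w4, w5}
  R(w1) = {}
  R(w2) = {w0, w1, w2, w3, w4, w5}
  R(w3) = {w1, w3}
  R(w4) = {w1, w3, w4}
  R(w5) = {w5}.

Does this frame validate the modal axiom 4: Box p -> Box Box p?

The schema 4 characterises exactly the transitive frames.
Transitive: yes — every two-step R-path is closed by a direct edge.

Yes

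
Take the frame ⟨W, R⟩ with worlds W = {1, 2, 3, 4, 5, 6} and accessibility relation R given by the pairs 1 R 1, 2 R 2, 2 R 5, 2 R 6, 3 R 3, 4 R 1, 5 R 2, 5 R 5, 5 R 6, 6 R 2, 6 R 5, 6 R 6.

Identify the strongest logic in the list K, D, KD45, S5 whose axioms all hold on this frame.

KD45

Serial (axiom D): yes — every world has a successor (e.g. 1 R 1).
Euclidean (axiom 5): yes — any two successors of a common world are R-related.
Transitive (axiom 4): yes — every two-step R-path is closed by a direct edge.
Reflexive (axiom T): no — 4 is not related to itself.
So F validates K, D, KD45; S5 would additionally require R to be reflexive. The strongest is KD45.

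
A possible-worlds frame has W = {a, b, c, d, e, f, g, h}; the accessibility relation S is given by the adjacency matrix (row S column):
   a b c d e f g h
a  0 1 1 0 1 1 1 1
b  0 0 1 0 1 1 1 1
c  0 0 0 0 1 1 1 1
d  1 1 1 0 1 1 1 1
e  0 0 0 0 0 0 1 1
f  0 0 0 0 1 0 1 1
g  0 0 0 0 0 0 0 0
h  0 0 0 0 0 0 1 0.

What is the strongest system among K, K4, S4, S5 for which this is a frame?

K4

Transitive (axiom 4): yes — every two-step S-path is closed by a direct edge.
Reflexive (axiom T): no — a is not related to itself.
Euclidean (axiom 5): no — a S c and a S b, but not c S b.
So F validates K, K4; S4 would additionally require S to be reflexive. The strongest is K4.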